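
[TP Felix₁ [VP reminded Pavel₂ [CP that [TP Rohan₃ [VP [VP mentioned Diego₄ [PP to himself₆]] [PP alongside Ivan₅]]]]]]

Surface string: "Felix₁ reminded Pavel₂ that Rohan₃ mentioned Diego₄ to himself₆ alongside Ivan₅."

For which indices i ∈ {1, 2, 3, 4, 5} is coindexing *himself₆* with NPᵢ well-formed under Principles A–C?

{3, 4}

*himself* is an anaphor, so Principle A applies: it must be bound in its binding domain.
Binding domain of *himself₆*: the embedded TP, whose subject is Rohan₃.
*Felix₁* c-commands the anaphor but is outside its binding domain → cannot satisfy Principle A.
*Pavel₂* c-commands the anaphor but is outside its binding domain → cannot satisfy Principle A.
*Rohan₃* c-commands the anaphor within its binding domain → licit binder.
*Diego₄* c-commands the anaphor within its binding domain → licit binder.
*Ivan₅* does not c-command the anaphor → cannot bind it.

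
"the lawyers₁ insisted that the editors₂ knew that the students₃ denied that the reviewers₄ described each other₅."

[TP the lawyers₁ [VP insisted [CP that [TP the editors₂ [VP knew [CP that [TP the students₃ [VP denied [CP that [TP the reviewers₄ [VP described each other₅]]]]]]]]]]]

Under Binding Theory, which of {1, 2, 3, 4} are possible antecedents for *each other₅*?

*each other* is an anaphor, so Principle A applies: it must be bound in its binding domain.
Binding domain of *each other₅*: the embedded TP, whose subject is the reviewers₄.
*the lawyers₁* c-commands the anaphor but is outside its binding domain → cannot satisfy Principle A.
*the editors₂* c-commands the anaphor but is outside its binding domain → cannot satisfy Principle A.
*the students₃* c-commands the anaphor but is outside its binding domain → cannot satisfy Principle A.
*the reviewers₄* c-commands the anaphor within its binding domain → licit binder.

{4}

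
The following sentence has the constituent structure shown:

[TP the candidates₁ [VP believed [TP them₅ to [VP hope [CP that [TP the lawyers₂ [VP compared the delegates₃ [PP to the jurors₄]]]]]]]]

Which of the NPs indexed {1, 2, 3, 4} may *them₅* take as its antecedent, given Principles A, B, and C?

*them* is a pronoun, so Principle B applies: it must be free in its binding domain.
Binding domain of *them₅*: the matrix TP, whose subject is the candidates₁.
*the candidates₁* c-commands the pronoun within its binding domain → coindexation would violate Principle B.
*the lawyers₂*: the pronoun c-commands this R-expression → coindexation would violate Principle C on *the lawyers₂*.
*the delegates₃*: the pronoun c-commands this R-expression → coindexation would violate Principle C on *the delegates₃*.
*the jurors₄*: the pronoun c-commands this R-expression → coindexation would violate Principle C on *the jurors₄*.

none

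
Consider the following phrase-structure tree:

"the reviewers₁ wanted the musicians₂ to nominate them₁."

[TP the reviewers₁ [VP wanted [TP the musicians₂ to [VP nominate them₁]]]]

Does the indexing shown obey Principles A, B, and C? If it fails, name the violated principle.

The two coindexed NPs are *the reviewers₁* and *them₁*.
*them₁* is a pronoun; its binding domain is the embedded TP, whose subject is the musicians₂. Within that domain it is c-commanded only by *the musicians₂*, which carries a different index — the pronoun is free locally, so Principle B holds.
*the reviewers₁* is an R-expression; *them₁* does not c-command it, and no other NP shares its index, so Principle C is satisfied.
All principles are respected.

grammatical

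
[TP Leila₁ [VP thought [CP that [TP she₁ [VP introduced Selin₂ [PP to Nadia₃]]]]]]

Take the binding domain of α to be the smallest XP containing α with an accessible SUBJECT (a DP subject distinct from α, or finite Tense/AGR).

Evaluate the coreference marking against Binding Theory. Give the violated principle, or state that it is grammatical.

The two coindexed NPs are *Leila₁* and *she₁*.
*she₁* is a pronoun; nothing c-commands it within its binding domain (the embedded TP.), so Principle B holds trivially.
*Leila₁* is an R-expression; *she₁* does not c-command it, and no other NP shares its index, so Principle C is satisfied.
All principles are respected.

grammatical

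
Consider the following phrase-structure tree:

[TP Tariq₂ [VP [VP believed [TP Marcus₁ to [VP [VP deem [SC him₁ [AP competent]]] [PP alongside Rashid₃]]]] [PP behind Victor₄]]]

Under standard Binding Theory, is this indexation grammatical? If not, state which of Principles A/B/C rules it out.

The two coindexed NPs are *Marcus₁* and *him₁*.
*him₁* is a pronoun. Its binding domain is the embedded TP, whose subject is Marcus₁.
*Marcus₁* c-commands it within that domain and carries the same index.
The pronoun is locally bound → Principle B violation.

Principle B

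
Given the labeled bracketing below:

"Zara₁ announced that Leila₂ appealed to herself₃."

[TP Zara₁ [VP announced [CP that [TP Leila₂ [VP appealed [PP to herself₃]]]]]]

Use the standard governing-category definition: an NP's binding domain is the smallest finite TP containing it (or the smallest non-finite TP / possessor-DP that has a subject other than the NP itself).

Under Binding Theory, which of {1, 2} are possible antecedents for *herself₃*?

*herself* is an anaphor, so Principle A applies: it must be bound in its binding domain.
Binding domain of *herself₃*: the embedded TP, whose subject is Leila₂.
*Zara₁* c-commands the anaphor but is outside its binding domain → cannot satisfy Principle A.
*Leila₂* c-commands the anaphor within its binding domain → licit binder.

{2}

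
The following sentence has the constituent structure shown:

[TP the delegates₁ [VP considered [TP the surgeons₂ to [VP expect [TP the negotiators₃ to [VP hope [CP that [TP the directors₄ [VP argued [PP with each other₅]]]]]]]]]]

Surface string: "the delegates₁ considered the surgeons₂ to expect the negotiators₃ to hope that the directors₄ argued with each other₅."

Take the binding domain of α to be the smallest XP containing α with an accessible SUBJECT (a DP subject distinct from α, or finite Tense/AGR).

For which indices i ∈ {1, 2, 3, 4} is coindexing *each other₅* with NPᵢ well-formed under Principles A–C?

*each other* is an anaphor, so Principle A applies: it must be bound in its binding domain.
Binding domain of *each other₅*: the embedded TP, whose subject is the directors₄.
*the delegates₁* c-commands the anaphor but is outside its binding domain → cannot satisfy Principle A.
*the surgeons₂* c-commands the anaphor but is outside its binding domain → cannot satisfy Principle A.
*the negotiators₃* c-commands the anaphor but is outside its binding domain → cannot satisfy Principle A.
*the directors₄* c-commands the anaphor within its binding domain → licit binder.

{4}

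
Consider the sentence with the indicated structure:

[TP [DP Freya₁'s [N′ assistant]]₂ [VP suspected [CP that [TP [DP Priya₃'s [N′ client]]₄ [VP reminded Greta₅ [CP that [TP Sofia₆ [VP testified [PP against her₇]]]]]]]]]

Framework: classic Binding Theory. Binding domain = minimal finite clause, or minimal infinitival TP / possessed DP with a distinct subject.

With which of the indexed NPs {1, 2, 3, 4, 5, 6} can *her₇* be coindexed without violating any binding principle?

{1, 2, 3, 4, 5}

*her* is a pronoun, so Principle B applies: it must be free in its binding domain.
Binding domain of *her₇*: the embedded TP, whose subject is Sofia₆.
*Freya₁* and the pronoun do not c-command one another → neither Principle B nor Principle C is at stake; coindexation permitted.
*[Freya₁'s assistant]₂* c-commands the pronoun but from outside its binding domain, and is not c-commanded by it → coindexation permitted.
*Priya₃* and the pronoun do not c-command one another → neither Principle B nor Principle C is at stake; coindexation permitted.
*[Priya₃'s client]₄* c-commands the pronoun but from outside its binding domain, and is not c-commanded by it → coindexation permitted.
*Greta₅* c-commands the pronoun but from outside its binding domain, and is not c-commanded by it → coindexation permitted.
*Sofia₆* c-commands the pronoun within its binding domain → coindexation would violate Principle B.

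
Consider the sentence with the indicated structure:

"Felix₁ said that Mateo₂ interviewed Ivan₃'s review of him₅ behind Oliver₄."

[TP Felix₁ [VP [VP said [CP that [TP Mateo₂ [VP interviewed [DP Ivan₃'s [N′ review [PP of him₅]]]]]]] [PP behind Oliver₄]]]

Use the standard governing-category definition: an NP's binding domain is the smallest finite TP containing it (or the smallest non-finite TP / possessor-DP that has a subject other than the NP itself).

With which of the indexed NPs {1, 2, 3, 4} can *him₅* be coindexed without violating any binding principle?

{1, 2, 4}

*him* is a pronoun, so Principle B applies: it must be free in its binding domain.
Binding domain of *him₅*: the possessed DP, whose subject is Ivan₃.
*Felix₁* c-commands the pronoun but from outside its binding domain, and is not c-commanded by it → coindexation permitted.
*Mateo₂* c-commands the pronoun but from outside its binding domain, and is not c-commanded by it → coindexation permitted.
*Ivan₃* c-commands the pronoun within its binding domain → coindexation would violate Principle B.
*Oliver₄* and the pronoun do not c-command one another → neither Principle B nor Principle C is at stake; coindexation permitted.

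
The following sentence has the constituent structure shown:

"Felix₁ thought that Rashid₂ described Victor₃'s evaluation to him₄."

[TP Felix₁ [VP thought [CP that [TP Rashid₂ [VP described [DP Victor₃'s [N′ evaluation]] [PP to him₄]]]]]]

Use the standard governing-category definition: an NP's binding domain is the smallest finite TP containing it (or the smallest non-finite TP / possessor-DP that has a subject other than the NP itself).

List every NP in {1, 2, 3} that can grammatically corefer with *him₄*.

{1, 3}

*him* is a pronoun, so Principle B applies: it must be free in its binding domain.
Binding domain of *him₄*: the embedded TP, whose subject is Rashid₂.
*Felix₁* c-commands the pronoun but from outside its binding domain, and is not c-commanded by it → coindexation permitted.
*Rashid₂* c-commands the pronoun within its binding domain → coindexation would violate Principle B.
*Victor₃* and the pronoun do not c-command one another → neither Principle B nor Principle C is at stake; coindexation permitted.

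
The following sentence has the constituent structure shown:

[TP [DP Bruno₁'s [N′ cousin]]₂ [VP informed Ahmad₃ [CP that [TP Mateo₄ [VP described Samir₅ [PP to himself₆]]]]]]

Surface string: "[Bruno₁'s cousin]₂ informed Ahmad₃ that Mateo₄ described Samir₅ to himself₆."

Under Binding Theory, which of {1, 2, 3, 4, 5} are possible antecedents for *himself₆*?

*himself* is an anaphor, so Principle A applies: it must be bound in its binding domain.
Binding domain of *himself₆*: the embedded TP, whose subject is Mateo₄.
*Bruno₁* does not c-command the anaphor → cannot bind it.
*[Bruno₁'s cousin]₂* c-commands the anaphor but is outside its binding domain → cannot satisfy Principle A.
*Ahmad₃* c-commands the anaphor but is outside its binding domain → cannot satisfy Principle A.
*Mateo₄* c-commands the anaphor within its binding domain → licit binder.
*Samir₅* c-commands the anaphor within its binding domain → licit binder.

{4, 5}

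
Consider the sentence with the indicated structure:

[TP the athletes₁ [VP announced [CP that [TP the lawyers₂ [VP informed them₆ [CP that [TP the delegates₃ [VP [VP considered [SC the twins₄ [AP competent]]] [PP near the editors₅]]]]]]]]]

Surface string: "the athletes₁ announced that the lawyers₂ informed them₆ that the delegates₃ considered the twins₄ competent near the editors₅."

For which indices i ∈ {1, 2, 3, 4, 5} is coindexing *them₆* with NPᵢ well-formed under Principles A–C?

{1}

*them* is a pronoun, so Principle B applies: it must be free in its binding domain.
Binding domain of *them₆*: the embedded TP, whose subject is the lawyers₂.
*the athletes₁* c-commands the pronoun but from outside its binding domain, and is not c-commanded by it → coindexation permitted.
*the lawyers₂* c-commands the pronoun within its binding domain → coindexation would violate Principle B.
*the delegates₃*: the pronoun c-commands this R-expression → coindexation would violate Principle C on *the delegates₃*.
*the twins₄*: the pronoun c-commands this R-expression → coindexation would violate Principle C on *the twins₄*.
*the editors₅*: the pronoun c-commands this R-expression → coindexation would violate Principle C on *the editors₅*.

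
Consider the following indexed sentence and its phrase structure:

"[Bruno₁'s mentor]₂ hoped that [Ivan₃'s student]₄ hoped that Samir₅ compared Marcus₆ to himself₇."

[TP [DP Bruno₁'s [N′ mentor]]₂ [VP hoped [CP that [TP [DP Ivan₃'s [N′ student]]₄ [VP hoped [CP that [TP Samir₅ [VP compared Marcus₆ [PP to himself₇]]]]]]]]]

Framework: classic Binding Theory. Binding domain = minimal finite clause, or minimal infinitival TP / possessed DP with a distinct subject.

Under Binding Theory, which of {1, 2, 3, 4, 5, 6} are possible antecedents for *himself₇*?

*himself* is an anaphor, so Principle A applies: it must be bound in its binding domain.
Binding domain of *himself₇*: the embedded TP, whose subject is Samir₅.
*Bruno₁* does not c-command the anaphor → cannot bind it.
*[Bruno₁'s mentor]₂* c-commands the anaphor but is outside its binding domain → cannot satisfy Principle A.
*Ivan₃* does not c-command the anaphor → cannot bind it.
*[Ivan₃'s student]₄* c-commands the anaphor but is outside its binding domain → cannot satisfy Principle A.
*Samir₅* c-commands the anaphor within its binding domain → licit binder.
*Marcus₆* c-commands the anaphor within its binding domain → licit binder.

{5, 6}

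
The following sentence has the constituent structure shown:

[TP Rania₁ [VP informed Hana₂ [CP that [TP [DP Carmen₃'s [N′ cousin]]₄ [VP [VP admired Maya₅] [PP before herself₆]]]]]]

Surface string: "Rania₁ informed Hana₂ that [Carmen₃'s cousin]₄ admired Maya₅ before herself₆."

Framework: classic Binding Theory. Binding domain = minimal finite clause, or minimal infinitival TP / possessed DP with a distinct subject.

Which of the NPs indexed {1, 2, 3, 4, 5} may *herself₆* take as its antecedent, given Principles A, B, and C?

*herself* is an anaphor, so Principle A applies: it must be bound in its binding domain.
Binding domain of *herself₆*: the embedded TP, whose subject is [Carmen₃'s cousin]₄.
*Rania₁* c-commands the anaphor but is outside its binding domain → cannot satisfy Principle A.
*Hana₂* c-commands the anaphor but is outside its binding domain → cannot satisfy Principle A.
*Carmen₃* does not c-command the anaphor → cannot bind it.
*[Carmen₃'s cousin]₄* c-commands the anaphor within its binding domain → licit binder.
*Maya₅* does not c-command the anaphor → cannot bind it.

{4}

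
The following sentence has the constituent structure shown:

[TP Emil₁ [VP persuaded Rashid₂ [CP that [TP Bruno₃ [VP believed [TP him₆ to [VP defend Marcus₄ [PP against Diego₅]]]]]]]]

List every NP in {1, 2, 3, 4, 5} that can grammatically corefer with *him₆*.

{1, 2}

*him* is a pronoun, so Principle B applies: it must be free in its binding domain.
Binding domain of *him₆*: the embedded TP, whose subject is Bruno₃.
*Emil₁* c-commands the pronoun but from outside its binding domain, and is not c-commanded by it → coindexation permitted.
*Rashid₂* c-commands the pronoun but from outside its binding domain, and is not c-commanded by it → coindexation permitted.
*Bruno₃* c-commands the pronoun within its binding domain → coindexation would violate Principle B.
*Marcus₄*: the pronoun c-commands this R-expression → coindexation would violate Principle C on *Marcus₄*.
*Diego₅*: the pronoun c-commands this R-expression → coindexation would violate Principle C on *Diego₅*.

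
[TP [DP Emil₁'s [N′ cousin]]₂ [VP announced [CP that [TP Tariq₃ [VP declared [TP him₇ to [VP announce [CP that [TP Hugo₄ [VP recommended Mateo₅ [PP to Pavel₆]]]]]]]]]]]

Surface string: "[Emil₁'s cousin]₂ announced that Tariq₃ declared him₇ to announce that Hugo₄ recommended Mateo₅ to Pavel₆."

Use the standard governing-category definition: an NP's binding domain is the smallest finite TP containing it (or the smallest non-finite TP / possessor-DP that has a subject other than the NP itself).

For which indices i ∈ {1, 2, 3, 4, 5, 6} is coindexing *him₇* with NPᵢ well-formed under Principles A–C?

{1, 2}

*him* is a pronoun, so Principle B applies: it must be free in its binding domain.
Binding domain of *him₇*: the embedded TP, whose subject is Tariq₃.
*Emil₁* and the pronoun do not c-command one another → neither Principle B nor Principle C is at stake; coindexation permitted.
*[Emil₁'s cousin]₂* c-commands the pronoun but from outside its binding domain, and is not c-commanded by it → coindexation permitted.
*Tariq₃* c-commands the pronoun within its binding domain → coindexation would violate Principle B.
*Hugo₄*: the pronoun c-commands this R-expression → coindexation would violate Principle C on *Hugo₄*.
*Mateo₅*: the pronoun c-commands this R-expression → coindexation would violate Principle C on *Mateo₅*.
*Pavel₆*: the pronoun c-commands this R-expression → coindexation would violate Principle C on *Pavel₆*.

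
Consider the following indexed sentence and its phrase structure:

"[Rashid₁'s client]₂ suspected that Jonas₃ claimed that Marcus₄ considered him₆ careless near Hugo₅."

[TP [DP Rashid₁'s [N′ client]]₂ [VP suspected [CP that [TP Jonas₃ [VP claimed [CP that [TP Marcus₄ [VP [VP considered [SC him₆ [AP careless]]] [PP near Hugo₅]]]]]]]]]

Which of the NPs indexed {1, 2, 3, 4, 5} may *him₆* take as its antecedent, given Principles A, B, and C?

{1, 2, 3, 5}

*him* is a pronoun, so Principle B applies: it must be free in its binding domain.
Binding domain of *him₆*: the embedded TP, whose subject is Marcus₄.
*Rashid₁* and the pronoun do not c-command one another → neither Principle B nor Principle C is at stake; coindexation permitted.
*[Rashid₁'s client]₂* c-commands the pronoun but from outside its binding domain, and is not c-commanded by it → coindexation permitted.
*Jonas₃* c-commands the pronoun but from outside its binding domain, and is not c-commanded by it → coindexation permitted.
*Marcus₄* c-commands the pronoun within its binding domain → coindexation would violate Principle B.
*Hugo₅* and the pronoun do not c-command one another → neither Principle B nor Principle C is at stake; coindexation permitted.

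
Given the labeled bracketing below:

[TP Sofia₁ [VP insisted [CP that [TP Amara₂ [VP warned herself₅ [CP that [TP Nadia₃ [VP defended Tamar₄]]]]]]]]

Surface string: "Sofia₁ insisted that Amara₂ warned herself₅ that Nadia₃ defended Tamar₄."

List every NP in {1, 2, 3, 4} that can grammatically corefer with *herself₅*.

*herself* is an anaphor, so Principle A applies: it must be bound in its binding domain.
Binding domain of *herself₅*: the embedded TP, whose subject is Amara₂.
*Sofia₁* c-commands the anaphor but is outside its binding domain → cannot satisfy Principle A.
*Amara₂* c-commands the anaphor within its binding domain → licit binder.
*Nadia₃* does not c-command the anaphor → cannot bind it.
*Tamar₄* does not c-command the anaphor → cannot bind it.

{2}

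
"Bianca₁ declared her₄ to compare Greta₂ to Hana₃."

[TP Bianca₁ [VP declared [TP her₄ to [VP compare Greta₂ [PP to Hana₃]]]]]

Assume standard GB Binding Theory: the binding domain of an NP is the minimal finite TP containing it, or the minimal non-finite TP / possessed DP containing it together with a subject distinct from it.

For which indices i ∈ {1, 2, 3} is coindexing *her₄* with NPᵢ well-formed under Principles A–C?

*her* is a pronoun, so Principle B applies: it must be free in its binding domain.
Binding domain of *her₄*: the matrix TP, whose subject is Bianca₁.
*Bianca₁* c-commands the pronoun within its binding domain → coindexation would violate Principle B.
*Greta₂*: the pronoun c-commands this R-expression → coindexation would violate Principle C on *Greta₂*.
*Hana₃*: the pronoun c-commands this R-expression → coindexation would violate Principle C on *Hana₃*.

none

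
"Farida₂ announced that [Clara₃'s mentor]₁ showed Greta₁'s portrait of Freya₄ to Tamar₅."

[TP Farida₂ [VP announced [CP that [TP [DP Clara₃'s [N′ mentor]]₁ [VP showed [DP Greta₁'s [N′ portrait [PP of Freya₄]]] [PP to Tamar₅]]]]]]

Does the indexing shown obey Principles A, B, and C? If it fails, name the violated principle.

Principle C

The two coindexed NPs are *[Clara₃'s mentor]₁* and *Greta₁*.
*Greta₁* is an R-expression. Principle C requires it to be free everywhere.
*[Clara₃'s mentor]₁* c-commands it and carries the same index.
The R-expression is bound → Principle C violation.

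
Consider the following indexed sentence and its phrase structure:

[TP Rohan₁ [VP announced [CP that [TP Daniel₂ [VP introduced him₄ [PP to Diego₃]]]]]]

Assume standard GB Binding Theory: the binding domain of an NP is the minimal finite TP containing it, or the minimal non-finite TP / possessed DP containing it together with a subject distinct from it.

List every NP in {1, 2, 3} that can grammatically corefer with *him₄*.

*him* is a pronoun, so Principle B applies: it must be free in its binding domain.
Binding domain of *him₄*: the embedded TP, whose subject is Daniel₂.
*Rohan₁* c-commands the pronoun but from outside its binding domain, and is not c-commanded by it → coindexation permitted.
*Daniel₂* c-commands the pronoun within its binding domain → coindexation would violate Principle B.
*Diego₃*: the pronoun c-commands this R-expression → coindexation would violate Principle C on *Diego₃*.

{1}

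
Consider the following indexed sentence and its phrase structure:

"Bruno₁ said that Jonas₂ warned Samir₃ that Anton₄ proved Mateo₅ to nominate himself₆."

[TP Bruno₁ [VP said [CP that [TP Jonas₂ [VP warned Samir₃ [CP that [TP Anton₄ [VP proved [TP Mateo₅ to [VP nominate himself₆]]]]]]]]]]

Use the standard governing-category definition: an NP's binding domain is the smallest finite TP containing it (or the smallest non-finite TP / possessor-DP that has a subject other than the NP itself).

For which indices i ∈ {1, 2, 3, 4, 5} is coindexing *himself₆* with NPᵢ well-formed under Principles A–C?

*himself* is an anaphor, so Principle A applies: it must be bound in its binding domain.
Binding domain of *himself₆*: the embedded TP, whose subject is Mateo₅.
*Bruno₁* c-commands the anaphor but is outside its binding domain → cannot satisfy Principle A.
*Jonas₂* c-commands the anaphor but is outside its binding domain → cannot satisfy Principle A.
*Samir₃* c-commands the anaphor but is outside its binding domain → cannot satisfy Principle A.
*Anton₄* c-commands the anaphor but is outside its binding domain → cannot satisfy Principle A.
*Mateo₅* c-commands the anaphor within its binding domain → licit binder.

{5}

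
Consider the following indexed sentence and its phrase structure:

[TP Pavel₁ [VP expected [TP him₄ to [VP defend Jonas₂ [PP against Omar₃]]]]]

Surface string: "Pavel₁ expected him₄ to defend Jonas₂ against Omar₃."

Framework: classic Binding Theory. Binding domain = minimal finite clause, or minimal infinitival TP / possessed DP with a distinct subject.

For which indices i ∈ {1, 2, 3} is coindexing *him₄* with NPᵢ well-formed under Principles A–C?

*him* is a pronoun, so Principle B applies: it must be free in its binding domain.
Binding domain of *him₄*: the matrix TP, whose subject is Pavel₁.
*Pavel₁* c-commands the pronoun within its binding domain → coindexation would violate Principle B.
*Jonas₂*: the pronoun c-commands this R-expression → coindexation would violate Principle C on *Jonas₂*.
*Omar₃*: the pronoun c-commands this R-expression → coindexation would violate Principle C on *Omar₃*.

none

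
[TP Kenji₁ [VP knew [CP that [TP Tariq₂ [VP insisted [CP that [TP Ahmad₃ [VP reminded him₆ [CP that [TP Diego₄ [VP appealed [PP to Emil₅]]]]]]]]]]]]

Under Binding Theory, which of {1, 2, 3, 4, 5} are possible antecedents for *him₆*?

{1, 2}

*him* is a pronoun, so Principle B applies: it must be free in its binding domain.
Binding domain of *him₆*: the embedded TP, whose subject is Ahmad₃.
*Kenji₁* c-commands the pronoun but from outside its binding domain, and is not c-commanded by it → coindexation permitted.
*Tariq₂* c-commands the pronoun but from outside its binding domain, and is not c-commanded by it → coindexation permitted.
*Ahmad₃* c-commands the pronoun within its binding domain → coindexation would violate Principle B.
*Diego₄*: the pronoun c-commands this R-expression → coindexation would violate Principle C on *Diego₄*.
*Emil₅*: the pronoun c-commands this R-expression → coindexation would violate Principle C on *Emil₅*.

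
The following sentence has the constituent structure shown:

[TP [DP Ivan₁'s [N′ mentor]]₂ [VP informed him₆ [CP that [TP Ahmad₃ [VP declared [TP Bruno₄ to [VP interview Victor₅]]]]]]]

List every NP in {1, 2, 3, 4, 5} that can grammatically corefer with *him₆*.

{1}

*him* is a pronoun, so Principle B applies: it must be free in its binding domain.
Binding domain of *him₆*: the matrix TP, whose subject is [Ivan₁'s mentor]₂.
*Ivan₁* and the pronoun do not c-command one another → neither Principle B nor Principle C is at stake; coindexation permitted.
*[Ivan₁'s mentor]₂* c-commands the pronoun within its binding domain → coindexation would violate Principle B.
*Ahmad₃*: the pronoun c-commands this R-expression → coindexation would violate Principle C on *Ahmad₃*.
*Bruno₄*: the pronoun c-commands this R-expression → coindexation would violate Principle C on *Bruno₄*.
*Victor₅*: the pronoun c-commands this R-expression → coindexation would violate Principle C on *Victor₅*.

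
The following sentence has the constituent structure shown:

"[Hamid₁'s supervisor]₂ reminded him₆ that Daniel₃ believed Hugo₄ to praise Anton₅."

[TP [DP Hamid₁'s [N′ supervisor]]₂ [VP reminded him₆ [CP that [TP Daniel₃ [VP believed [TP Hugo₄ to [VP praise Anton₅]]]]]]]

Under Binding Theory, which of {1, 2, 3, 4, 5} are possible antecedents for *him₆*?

{1}

*him* is a pronoun, so Principle B applies: it must be free in its binding domain.
Binding domain of *him₆*: the matrix TP, whose subject is [Hamid₁'s supervisor]₂.
*Hamid₁* and the pronoun do not c-command one another → neither Principle B nor Principle C is at stake; coindexation permitted.
*[Hamid₁'s supervisor]₂* c-commands the pronoun within its binding domain → coindexation would violate Principle B.
*Daniel₃*: the pronoun c-commands this R-expression → coindexation would violate Principle C on *Daniel₃*.
*Hugo₄*: the pronoun c-commands this R-expression → coindexation would violate Principle C on *Hugo₄*.
*Anton₅*: the pronoun c-commands this R-expression → coindexation would violate Principle C on *Anton₅*.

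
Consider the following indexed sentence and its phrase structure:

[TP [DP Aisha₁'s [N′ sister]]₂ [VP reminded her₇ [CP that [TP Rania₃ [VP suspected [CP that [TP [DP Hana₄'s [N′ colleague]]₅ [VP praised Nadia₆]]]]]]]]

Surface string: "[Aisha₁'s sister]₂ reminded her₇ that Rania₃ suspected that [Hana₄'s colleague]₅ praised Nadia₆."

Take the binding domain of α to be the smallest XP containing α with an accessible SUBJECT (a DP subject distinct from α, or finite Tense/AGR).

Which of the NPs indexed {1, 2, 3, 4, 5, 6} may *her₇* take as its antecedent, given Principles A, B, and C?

*her* is a pronoun, so Principle B applies: it must be free in its binding domain.
Binding domain of *her₇*: the matrix TP, whose subject is [Aisha₁'s sister]₂.
*Aisha₁* and the pronoun do not c-command one another → neither Principle B nor Principle C is at stake; coindexation permitted.
*[Aisha₁'s sister]₂* c-commands the pronoun within its binding domain → coindexation would violate Principle B.
*Rania₃*: the pronoun c-commands this R-expression → coindexation would violate Principle C on *Rania₃*.
*Hana₄*: the pronoun c-commands this R-expression → coindexation would violate Principle C on *Hana₄*.
*[Hana₄'s colleague]₅*: the pronoun c-commands this R-expression → coindexation would violate Principle C on *[Hana₄'s colleague]₅*.
*Nadia₆*: the pronoun c-commands this R-expression → coindexation would violate Principle C on *Nadia₆*.

{1}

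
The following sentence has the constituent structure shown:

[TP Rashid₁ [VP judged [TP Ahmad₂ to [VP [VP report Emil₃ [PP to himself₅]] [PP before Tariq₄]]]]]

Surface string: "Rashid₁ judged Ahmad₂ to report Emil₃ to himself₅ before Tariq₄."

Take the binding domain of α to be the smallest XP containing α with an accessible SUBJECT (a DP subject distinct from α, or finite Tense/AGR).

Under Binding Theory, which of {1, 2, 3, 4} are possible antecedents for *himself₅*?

*himself* is an anaphor, so Principle A applies: it must be bound in its binding domain.
Binding domain of *himself₅*: the embedded TP, whose subject is Ahmad₂.
*Rashid₁* c-commands the anaphor but is outside its binding domain → cannot satisfy Principle A.
*Ahmad₂* c-commands the anaphor within its binding domain → licit binder.
*Emil₃* c-commands the anaphor within its binding domain → licit binder.
*Tariq₄* does not c-command the anaphor → cannot bind it.

{2, 3}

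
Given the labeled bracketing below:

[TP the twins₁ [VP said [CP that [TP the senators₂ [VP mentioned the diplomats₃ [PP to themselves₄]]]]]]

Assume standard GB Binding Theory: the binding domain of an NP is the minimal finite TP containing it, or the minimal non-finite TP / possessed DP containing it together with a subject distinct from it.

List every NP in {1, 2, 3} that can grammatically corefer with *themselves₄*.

{2, 3}

*themselves* is an anaphor, so Principle A applies: it must be bound in its binding domain.
Binding domain of *themselves₄*: the embedded TP, whose subject is the senators₂.
*the twins₁* c-commands the anaphor but is outside its binding domain → cannot satisfy Principle A.
*the senators₂* c-commands the anaphor within its binding domain → licit binder.
*the diplomats₃* c-commands the anaphor within its binding domain → licit binder.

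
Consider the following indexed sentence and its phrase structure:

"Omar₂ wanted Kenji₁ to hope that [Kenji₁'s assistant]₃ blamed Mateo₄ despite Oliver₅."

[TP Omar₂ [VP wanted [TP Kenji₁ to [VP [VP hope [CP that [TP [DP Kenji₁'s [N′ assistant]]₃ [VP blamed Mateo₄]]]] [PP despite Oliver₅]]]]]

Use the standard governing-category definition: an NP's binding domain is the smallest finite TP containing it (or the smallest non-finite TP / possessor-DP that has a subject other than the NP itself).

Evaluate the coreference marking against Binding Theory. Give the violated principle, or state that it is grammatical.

The two coindexed NPs are *Kenji₁* (the higher occurrence) and *Kenji₁* (the lower occurrence).
*Kenji₁* (the lower occurrence) is an R-expression. Principle C requires it to be free everywhere.
*Kenji₁* (the higher occurrence) c-commands it and carries the same index.
The R-expression is bound → Principle C violation.

Principle C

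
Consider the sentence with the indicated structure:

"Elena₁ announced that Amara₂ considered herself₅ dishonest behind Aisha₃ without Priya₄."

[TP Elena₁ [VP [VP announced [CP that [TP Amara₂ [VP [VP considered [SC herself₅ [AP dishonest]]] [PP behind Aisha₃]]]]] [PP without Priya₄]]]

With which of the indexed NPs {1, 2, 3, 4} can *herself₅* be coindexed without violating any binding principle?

{2}

*herself* is an anaphor, so Principle A applies: it must be bound in its binding domain.
Binding domain of *herself₅*: the embedded TP, whose subject is Amara₂.
*Elena₁* c-commands the anaphor but is outside its binding domain → cannot satisfy Principle A.
*Amara₂* c-commands the anaphor within its binding domain → licit binder.
*Aisha₃* does not c-command the anaphor → cannot bind it.
*Priya₄* does not c-command the anaphor → cannot bind it.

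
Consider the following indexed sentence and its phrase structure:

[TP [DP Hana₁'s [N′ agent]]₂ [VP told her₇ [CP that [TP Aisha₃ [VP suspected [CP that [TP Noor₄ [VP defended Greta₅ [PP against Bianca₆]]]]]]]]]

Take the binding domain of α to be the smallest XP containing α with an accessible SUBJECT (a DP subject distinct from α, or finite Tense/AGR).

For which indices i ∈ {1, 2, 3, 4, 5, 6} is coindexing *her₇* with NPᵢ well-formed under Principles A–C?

{1}

*her* is a pronoun, so Principle B applies: it must be free in its binding domain.
Binding domain of *her₇*: the matrix TP, whose subject is [Hana₁'s agent]₂.
*Hana₁* and the pronoun do not c-command one another → neither Principle B nor Principle C is at stake; coindexation permitted.
*[Hana₁'s agent]₂* c-commands the pronoun within its binding domain → coindexation would violate Principle B.
*Aisha₃*: the pronoun c-commands this R-expression → coindexation would violate Principle C on *Aisha₃*.
*Noor₄*: the pronoun c-commands this R-expression → coindexation would violate Principle C on *Noor₄*.
*Greta₅*: the pronoun c-commands this R-expression → coindexation would violate Principle C on *Greta₅*.
*Bianca₆*: the pronoun c-commands this R-expression → coindexation would violate Principle C on *Bianca₆*.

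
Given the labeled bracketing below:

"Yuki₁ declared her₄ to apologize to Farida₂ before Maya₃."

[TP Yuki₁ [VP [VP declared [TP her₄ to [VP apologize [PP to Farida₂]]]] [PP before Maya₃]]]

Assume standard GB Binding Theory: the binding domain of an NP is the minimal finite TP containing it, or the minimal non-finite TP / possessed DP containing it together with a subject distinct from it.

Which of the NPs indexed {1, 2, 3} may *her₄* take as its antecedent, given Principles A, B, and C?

*her* is a pronoun, so Principle B applies: it must be free in its binding domain.
Binding domain of *her₄*: the matrix TP, whose subject is Yuki₁.
*Yuki₁* c-commands the pronoun within its binding domain → coindexation would violate Principle B.
*Farida₂*: the pronoun c-commands this R-expression → coindexation would violate Principle C on *Farida₂*.
*Maya₃* and the pronoun do not c-command one another → neither Principle B nor Principle C is at stake; coindexation permitted.

{3}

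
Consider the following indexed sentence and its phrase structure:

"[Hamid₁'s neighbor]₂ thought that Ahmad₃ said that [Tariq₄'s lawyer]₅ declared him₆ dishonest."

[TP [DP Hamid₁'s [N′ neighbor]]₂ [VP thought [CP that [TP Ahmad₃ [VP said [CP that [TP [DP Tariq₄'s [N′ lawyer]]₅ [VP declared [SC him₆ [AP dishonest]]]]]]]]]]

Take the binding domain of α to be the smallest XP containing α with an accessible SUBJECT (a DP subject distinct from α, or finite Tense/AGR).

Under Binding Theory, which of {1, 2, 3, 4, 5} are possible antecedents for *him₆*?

*him* is a pronoun, so Principle B applies: it must be free in its binding domain.
Binding domain of *him₆*: the embedded TP, whose subject is [Tariq₄'s lawyer]₅.
*Hamid₁* and the pronoun do not c-command one another → neither Principle B nor Principle C is at stake; coindexation permitted.
*[Hamid₁'s neighbor]₂* c-commands the pronoun but from outside its binding domain, and is not c-commanded by it → coindexation permitted.
*Ahmad₃* c-commands the pronoun but from outside its binding domain, and is not c-commanded by it → coindexation permitted.
*Tariq₄* and the pronoun do not c-command one another → neither Principle B nor Principle C is at stake; coindexation permitted.
*[Tariq₄'s lawyer]₅* c-commands the pronoun within its binding domain → coindexation would violate Principle B.

{1, 2, 3, 4}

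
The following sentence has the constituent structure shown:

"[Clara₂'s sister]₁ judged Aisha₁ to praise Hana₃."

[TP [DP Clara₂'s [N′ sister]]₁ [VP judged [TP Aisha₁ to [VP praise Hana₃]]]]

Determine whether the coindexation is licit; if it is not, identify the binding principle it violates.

The two coindexed NPs are *[Clara₂'s sister]₁* and *Aisha₁*.
*Aisha₁* is an R-expression. Principle C requires it to be free everywhere.
*[Clara₂'s sister]₁* c-commands it and carries the same index.
The R-expression is bound → Principle C violation.

Principle C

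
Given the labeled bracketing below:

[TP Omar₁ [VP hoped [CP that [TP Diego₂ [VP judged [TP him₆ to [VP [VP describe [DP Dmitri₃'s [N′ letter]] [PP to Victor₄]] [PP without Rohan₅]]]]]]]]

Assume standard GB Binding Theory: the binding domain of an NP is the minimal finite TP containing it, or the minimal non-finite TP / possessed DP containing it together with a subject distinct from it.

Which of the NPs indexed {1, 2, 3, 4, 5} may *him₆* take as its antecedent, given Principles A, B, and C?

*him* is a pronoun, so Principle B applies: it must be free in its binding domain.
Binding domain of *him₆*: the embedded TP, whose subject is Diego₂.
*Omar₁* c-commands the pronoun but from outside its binding domain, and is not c-commanded by it → coindexation permitted.
*Diego₂* c-commands the pronoun within its binding domain → coindexation would violate Principle B.
*Dmitri₃*: the pronoun c-commands this R-expression → coindexation would violate Principle C on *Dmitri₃*.
*Victor₄*: the pronoun c-commands this R-expression → coindexation would violate Principle C on *Victor₄*.
*Rohan₅*: the pronoun c-commands this R-expression → coindexation would violate Principle C on *Rohan₅*.

{1}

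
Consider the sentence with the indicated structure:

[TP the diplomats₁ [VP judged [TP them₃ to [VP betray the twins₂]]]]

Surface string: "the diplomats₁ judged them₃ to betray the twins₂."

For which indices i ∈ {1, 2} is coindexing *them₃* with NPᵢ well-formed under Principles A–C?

*them* is a pronoun, so Principle B applies: it must be free in its binding domain.
Binding domain of *them₃*: the matrix TP, whose subject is the diplomats₁.
*the diplomats₁* c-commands the pronoun within its binding domain → coindexation would violate Principle B.
*the twins₂*: the pronoun c-commands this R-expression → coindexation would violate Principle C on *the twins₂*.

none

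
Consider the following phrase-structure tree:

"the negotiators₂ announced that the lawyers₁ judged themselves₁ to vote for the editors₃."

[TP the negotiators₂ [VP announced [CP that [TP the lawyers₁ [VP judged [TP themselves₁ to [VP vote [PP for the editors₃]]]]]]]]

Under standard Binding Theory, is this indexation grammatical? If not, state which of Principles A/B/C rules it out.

The two coindexed NPs are *the lawyers₁* and *themselves₁*.
*themselves₁* is an anaphor; its binding domain is the embedded TP, whose subject is the lawyers₁. *the lawyers₁* c-commands it within that domain and shares its index, so Principle A is satisfied.
*the lawyers₁* is an R-expression; *themselves₁* does not c-command it, and no other NP shares its index, so Principle C is satisfied.
All principles are respected.

grammatical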